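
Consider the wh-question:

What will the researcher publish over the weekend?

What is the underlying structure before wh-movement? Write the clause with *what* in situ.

The filler 'what' is interpreted as the direct object of 'publish'. It moves to the left edge, and the trace sits right after 'publish':
What will the researcher publish ___ over the weekend?

The researcher will publish what over the weekend.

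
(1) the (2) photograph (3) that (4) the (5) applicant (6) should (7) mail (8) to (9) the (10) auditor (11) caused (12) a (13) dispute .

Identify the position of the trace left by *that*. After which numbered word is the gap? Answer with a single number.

7

'that' functions as the direct object of 'mail'. It moves to the left edge, and the trace sits right after 'mail':
The photograph that the applicant should mail ___ to the auditor caused a dispute.
'mail' is word 7.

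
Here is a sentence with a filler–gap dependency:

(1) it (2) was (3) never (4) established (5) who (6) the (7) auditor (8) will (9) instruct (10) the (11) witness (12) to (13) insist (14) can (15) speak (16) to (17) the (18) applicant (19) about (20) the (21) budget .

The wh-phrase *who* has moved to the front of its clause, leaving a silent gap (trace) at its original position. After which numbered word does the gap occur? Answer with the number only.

In situ: The auditor will instruct the witness to insist who can speak to the applicant about the budget.
'who' functions as the subject of the clause embedded under 'insist'. Fronting leaves a gap immediately after 'insist':
It was never established who the auditor will instruct the witness to insist ___ can speak to the applicant about the budget.
'insist' is word 13.

13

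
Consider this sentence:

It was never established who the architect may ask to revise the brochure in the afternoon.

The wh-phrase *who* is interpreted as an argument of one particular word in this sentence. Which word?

Underlying clause: The architect may ask who to revise the brochure in the afternoon.
The filler 'who' is interpreted as the direct object of 'ask'. Fronting leaves a gap immediately after 'ask':
It was never established who the architect may ask ___ to revise the brochure in the afternoon.

ask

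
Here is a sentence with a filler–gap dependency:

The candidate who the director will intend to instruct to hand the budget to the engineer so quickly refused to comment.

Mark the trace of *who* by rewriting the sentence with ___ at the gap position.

The candidate who the director will intend to instruct ___ to hand the budget to the engineer so quickly refused to comment.

'who' functions as the direct object of 'instruct'. The gap is right after 'instruct'.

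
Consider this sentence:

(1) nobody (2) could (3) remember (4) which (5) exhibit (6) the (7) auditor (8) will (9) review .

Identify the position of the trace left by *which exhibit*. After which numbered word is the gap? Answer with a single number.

9

In situ: The auditor will review which exhibit.
'which exhibit' is the direct object of 'review'. Fronting leaves a gap immediately after 'review':
Nobody could remember which exhibit the auditor will review ___.
'review' is word 9.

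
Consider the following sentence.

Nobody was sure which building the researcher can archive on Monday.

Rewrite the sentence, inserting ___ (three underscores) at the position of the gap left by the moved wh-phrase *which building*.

Nobody was sure which building the researcher can archive ___ on Monday.

Pre-movement form: The researcher can archive which building on Monday.
'which building' is the direct object of 'archive'. The gap is right after 'archive'.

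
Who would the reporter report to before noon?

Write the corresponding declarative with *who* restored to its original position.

The reporter would report to who before noon.

'who' is the object of the preposition 'to'. Fronting leaves a gap immediately after 'to':
Who would the reporter report to ___ before noon?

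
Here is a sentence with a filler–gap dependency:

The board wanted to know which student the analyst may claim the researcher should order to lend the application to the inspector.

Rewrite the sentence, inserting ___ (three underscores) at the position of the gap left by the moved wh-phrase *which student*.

Pre-movement form: The analyst may claim the researcher should order which student to lend the application to the inspector.
'which student' functions as the direct object of 'order'. The gap is right after 'order'.

The board wanted to know which student the analyst may claim the researcher should order ___ to lend the application to the inspector.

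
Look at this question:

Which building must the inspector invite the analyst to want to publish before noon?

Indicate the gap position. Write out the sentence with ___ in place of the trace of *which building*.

Before movement: The inspector must invite the analyst to want to publish which building before noon.
'which building' is the direct object of 'publish'. The gap is right after 'publish'.

Which building must the inspector invite the analyst to want to publish ___ before noon?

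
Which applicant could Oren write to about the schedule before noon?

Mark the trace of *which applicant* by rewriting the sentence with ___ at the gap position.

In situ: Oren could write to which applicant about the schedule before noon.
The filler 'which applicant' is interpreted as the object of the preposition 'to'. The gap is right after 'to'.

Which applicant could Oren write to ___ about the schedule before noon?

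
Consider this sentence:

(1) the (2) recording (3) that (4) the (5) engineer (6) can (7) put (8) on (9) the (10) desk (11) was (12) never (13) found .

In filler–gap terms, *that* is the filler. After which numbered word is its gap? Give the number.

'that' functions as the direct object of 'put'. Wh-movement fronts it, leaving a gap right after 'put':
The recording that the engineer can put ___ on the desk was never found.
'put' is word 7.

7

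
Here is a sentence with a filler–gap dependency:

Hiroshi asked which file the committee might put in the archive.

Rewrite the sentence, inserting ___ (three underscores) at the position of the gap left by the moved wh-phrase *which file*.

Hiroshi asked which file the committee might put ___ in the archive.

Pre-movement form: The committee might put which file in the archive.
The filler 'which file' is interpreted as the direct object of 'put'. The gap is right after 'put'.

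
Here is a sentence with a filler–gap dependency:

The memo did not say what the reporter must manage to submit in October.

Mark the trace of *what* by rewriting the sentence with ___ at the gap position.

The memo did not say what the reporter must manage to submit ___ in October.

In situ: The reporter must manage to submit what in October.
The filler 'what' is interpreted as the direct object of 'submit'. The gap is right after 'submit'.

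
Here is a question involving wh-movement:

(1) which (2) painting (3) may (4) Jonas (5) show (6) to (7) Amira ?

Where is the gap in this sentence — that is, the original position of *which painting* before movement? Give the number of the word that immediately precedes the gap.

In situ: Jonas may show which painting to Amira.
'which painting' functions as the direct object of 'show'. Wh-movement fronts it, leaving a gap right after 'show':
Which painting may Jonas show ___ to Amira?
'show' is word 5.

5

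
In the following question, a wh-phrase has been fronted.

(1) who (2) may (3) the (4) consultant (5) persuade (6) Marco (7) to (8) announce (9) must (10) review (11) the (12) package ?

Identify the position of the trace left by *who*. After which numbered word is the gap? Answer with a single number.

8

In situ: The consultant may persuade Marco to announce who must review the package.
'who' is the subject of the clause embedded under 'announce'. It moves to the left edge, and the trace sits right after 'announce':
Who may the consultant persuade Marco to announce ___ must review the package?
'announce' is word 8.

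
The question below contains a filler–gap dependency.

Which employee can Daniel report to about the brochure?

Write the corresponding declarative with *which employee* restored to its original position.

The filler 'which employee' is interpreted as the object of the preposition 'to'. Wh-movement fronts it, leaving a gap right after 'to':
Which employee can Daniel report to ___ about the brochure?

Daniel can report to which employee about the brochure.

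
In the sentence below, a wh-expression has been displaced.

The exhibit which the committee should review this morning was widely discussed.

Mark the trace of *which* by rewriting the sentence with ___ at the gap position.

The exhibit which the committee should review ___ this morning was widely discussed.

'which' functions as the direct object of 'review'. The gap is right after 'review'.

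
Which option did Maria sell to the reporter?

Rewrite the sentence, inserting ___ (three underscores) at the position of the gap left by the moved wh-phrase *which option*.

Which option did Maria sell ___ to the reporter?

Before movement: Maria did sell which option to the reporter.
'which option' is the direct object of 'sell'. The gap is right after 'sell'.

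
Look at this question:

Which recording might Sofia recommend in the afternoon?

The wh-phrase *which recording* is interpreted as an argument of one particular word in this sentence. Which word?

Before movement: Sofia might recommend which recording in the afternoon.
'which recording' functions as the direct object of 'recommend'. Wh-movement fronts it, leaving a gap right after 'recommend':
Which recording might Sofia recommend ___ in the afternoon?

recommend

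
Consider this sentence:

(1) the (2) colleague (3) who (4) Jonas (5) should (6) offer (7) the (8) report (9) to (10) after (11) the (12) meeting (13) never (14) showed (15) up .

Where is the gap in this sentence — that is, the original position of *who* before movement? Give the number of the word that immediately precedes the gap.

9

'who' functions as the object of the preposition 'to' (recipient of 'offer'). Wh-movement fronts it, leaving a gap right after 'to':
The colleague who Jonas should offer the report to ___ after the meeting never showed up.
'to' is word 9.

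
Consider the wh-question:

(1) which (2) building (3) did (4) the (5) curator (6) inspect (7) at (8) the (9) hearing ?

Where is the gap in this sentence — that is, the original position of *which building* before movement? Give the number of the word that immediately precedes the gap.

Underlying clause: The curator did inspect which building at the hearing.
The filler 'which building' is interpreted as the direct object of 'inspect'. Wh-movement fronts it, leaving a gap right after 'inspect':
Which building did the curator inspect ___ at the hearing?
'inspect' is word 6.

6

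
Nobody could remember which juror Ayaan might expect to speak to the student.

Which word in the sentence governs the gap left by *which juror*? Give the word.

expect

Before movement: Ayaan might expect which juror to speak to the student.
'which juror' functions as the direct object of 'expect'. Fronting leaves a gap immediately after 'expect':
Nobody could remember which juror Ayaan might expect ___ to speak to the student.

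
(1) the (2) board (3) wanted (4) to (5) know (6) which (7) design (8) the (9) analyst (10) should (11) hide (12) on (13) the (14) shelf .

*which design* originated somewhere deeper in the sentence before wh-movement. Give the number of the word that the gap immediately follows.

11

In situ: The analyst should hide which design on the shelf.
'which design' is the direct object of 'hide'. Wh-movement fronts it, leaving a gap right after 'hide':
The board wanted to know which design the analyst should hide ___ on the shelf.
'hide' is word 11.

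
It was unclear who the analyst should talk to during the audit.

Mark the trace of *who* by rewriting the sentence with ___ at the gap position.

Pre-movement form: The analyst should talk to who during the audit.
'who' functions as the object of the preposition 'to'. The gap is right after 'to'.

It was unclear who the analyst should talk to ___ during the audit.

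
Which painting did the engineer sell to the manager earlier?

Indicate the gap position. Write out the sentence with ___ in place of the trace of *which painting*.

Which painting did the engineer sell ___ to the manager earlier?

Before movement: The engineer did sell which painting to the manager earlier.
'which painting' is the direct object of 'sell'. The gap is right after 'sell'.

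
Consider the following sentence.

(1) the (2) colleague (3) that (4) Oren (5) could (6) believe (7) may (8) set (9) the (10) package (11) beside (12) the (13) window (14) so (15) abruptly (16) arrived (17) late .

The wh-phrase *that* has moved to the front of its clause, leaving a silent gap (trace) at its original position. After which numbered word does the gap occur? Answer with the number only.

6

The filler 'that' is interpreted as the subject of the clause embedded under 'believe'. Fronting leaves a gap immediately after 'believe':
The colleague that Oren could believe ___ may set the package beside the window so abruptly arrived late.
'believe' is word 6.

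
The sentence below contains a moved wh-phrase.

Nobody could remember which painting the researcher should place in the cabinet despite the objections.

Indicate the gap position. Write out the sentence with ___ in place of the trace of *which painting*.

Nobody could remember which painting the researcher should place ___ in the cabinet despite the objections.

In situ: The researcher should place which painting in the cabinet despite the objections.
'which painting' is the direct object of 'place'. The gap is right after 'place'.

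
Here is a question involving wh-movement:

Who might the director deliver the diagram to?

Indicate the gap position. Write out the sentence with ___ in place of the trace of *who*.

Before movement: The director might deliver the diagram to who.
The filler 'who' is interpreted as the object of the preposition 'to' (recipient of 'deliver'). The gap is right after 'to'.

Who might the director deliver the diagram to ___?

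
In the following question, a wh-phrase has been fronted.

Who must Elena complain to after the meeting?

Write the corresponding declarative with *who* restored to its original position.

'who' functions as the object of the preposition 'to'. It moves to the left edge, and the trace sits right after 'to':
Who must Elena complain to ___ after the meeting?

Elena must complain to who after the meeting.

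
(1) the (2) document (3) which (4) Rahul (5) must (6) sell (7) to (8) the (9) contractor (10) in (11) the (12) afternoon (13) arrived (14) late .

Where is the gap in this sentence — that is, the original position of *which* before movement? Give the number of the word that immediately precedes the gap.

6

'which' is the direct object of 'sell'. Fronting leaves a gap immediately after 'sell':
The document which Rahul must sell ___ to the contractor in the afternoon arrived late.
'sell' is word 6.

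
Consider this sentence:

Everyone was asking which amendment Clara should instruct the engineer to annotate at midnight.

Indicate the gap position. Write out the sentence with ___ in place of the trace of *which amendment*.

Everyone was asking which amendment Clara should instruct the engineer to annotate ___ at midnight.

Underlying clause: Clara should instruct the engineer to annotate which amendment at midnight.
'which amendment' functions as the direct object of 'annotate'. The gap is right after 'annotate'.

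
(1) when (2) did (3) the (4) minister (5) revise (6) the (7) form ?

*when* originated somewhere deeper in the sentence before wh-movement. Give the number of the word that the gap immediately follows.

7

In situ: The minister did revise the form when.
'when' is the temporal adjunct. Fronting leaves a gap immediately after 'form':
When did the minister revise the form ___?
'form' is word 7.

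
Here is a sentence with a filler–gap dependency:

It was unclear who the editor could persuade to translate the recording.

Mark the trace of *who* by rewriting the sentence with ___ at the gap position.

It was unclear who the editor could persuade ___ to translate the recording.

Underlying clause: The editor could persuade who to translate the recording.
'who' functions as the direct object of 'persuade'. The gap is right after 'persuade'.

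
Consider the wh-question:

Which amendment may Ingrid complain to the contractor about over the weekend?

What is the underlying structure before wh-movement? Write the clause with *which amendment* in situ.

'which amendment' is the object of the preposition 'about'. Wh-movement fronts it, leaving a gap right after 'about':
Which amendment may Ingrid complain to the contractor about ___ over the weekend?

Ingrid may complain to the contractor about which amendment over the weekend.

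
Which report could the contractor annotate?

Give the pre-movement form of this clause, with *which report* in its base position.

The contractor could annotate which report.

The filler 'which report' is interpreted as the direct object of 'annotate'. Fronting leaves a gap immediately after 'annotate':
Which report could the contractor annotate ___?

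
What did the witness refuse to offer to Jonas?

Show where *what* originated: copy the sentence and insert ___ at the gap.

Pre-movement form: The witness did refuse to offer what to Jonas.
'what' is the direct object of 'offer'. The gap is right after 'offer'.

What did the witness refuse to offer ___ to Jonas?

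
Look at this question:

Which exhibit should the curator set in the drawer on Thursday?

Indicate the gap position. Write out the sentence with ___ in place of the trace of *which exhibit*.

Which exhibit should the curator set ___ in the drawer on Thursday?

Before movement: The curator should set which exhibit in the drawer on Thursday.
The filler 'which exhibit' is interpreted as the direct object of 'set'. The gap is right after 'set'.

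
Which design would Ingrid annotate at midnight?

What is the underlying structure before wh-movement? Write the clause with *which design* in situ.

'which design' is the direct object of 'annotate'. It moves to the left edge, and the trace sits right after 'annotate':
Which design would Ingrid annotate ___ at midnight?

Ingrid would annotate which design at midnight.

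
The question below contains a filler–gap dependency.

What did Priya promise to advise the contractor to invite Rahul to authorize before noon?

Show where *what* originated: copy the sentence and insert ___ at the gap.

Underlying clause: Priya did promise to advise the contractor to invite Rahul to authorize what before noon.
'what' is the direct object of 'authorize'. The gap is right after 'authorize'.

What did Priya promise to advise the contractor to invite Rahul to authorize ___ before noon?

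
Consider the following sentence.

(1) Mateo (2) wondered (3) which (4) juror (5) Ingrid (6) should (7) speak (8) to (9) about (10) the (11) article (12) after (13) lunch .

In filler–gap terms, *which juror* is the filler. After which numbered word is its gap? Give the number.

8

In situ: Ingrid should speak to which juror about the article after lunch.
'which juror' functions as the object of the preposition 'to'. It moves to the left edge, and the trace sits right after 'to':
Mateo wondered which juror Ingrid should speak to ___ about the article after lunch.
'to' is word 8.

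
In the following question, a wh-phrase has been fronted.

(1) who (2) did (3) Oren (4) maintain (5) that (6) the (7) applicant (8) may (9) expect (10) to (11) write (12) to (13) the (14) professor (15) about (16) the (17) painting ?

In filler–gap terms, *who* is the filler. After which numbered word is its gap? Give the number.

Underlying clause: Oren did maintain that the applicant may expect who to write to the professor about the painting.
'who' functions as the direct object of 'expect'. It moves to the left edge, and the trace sits right after 'expect':
Who did Oren maintain that the applicant may expect ___ to write to the professor about the painting?
'expect' is word 9.

9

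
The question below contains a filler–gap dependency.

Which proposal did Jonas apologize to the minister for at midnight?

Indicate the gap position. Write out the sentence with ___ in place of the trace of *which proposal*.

Which proposal did Jonas apologize to the minister for ___ at midnight?

Before movement: Jonas did apologize to the minister for which proposal at midnight.
The filler 'which proposal' is interpreted as the object of the preposition 'for'. The gap is right after 'for'.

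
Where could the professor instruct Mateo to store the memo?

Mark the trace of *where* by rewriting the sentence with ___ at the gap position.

Before movement: The professor could instruct Mateo to store the memo where.
'where' functions as the locative complement of 'store'. The gap is right after 'memo'.

Where could the professor instruct Mateo to store the memo ___?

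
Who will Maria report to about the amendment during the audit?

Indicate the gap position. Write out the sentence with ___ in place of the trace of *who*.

Before movement: Maria will report to who about the amendment during the audit.
The filler 'who' is interpreted as the object of the preposition 'to'. The gap is right after 'to'.

Who will Maria report to ___ about the amendment during the audit?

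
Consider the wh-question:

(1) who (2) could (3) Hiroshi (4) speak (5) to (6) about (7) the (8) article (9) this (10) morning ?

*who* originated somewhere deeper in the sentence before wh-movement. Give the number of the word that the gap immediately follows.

5

Pre-movement form: Hiroshi could speak to who about the article this morning.
'who' is the object of the preposition 'to'. Wh-movement fronts it, leaving a gap right after 'to':
Who could Hiroshi speak to ___ about the article this morning?
'to' is word 5.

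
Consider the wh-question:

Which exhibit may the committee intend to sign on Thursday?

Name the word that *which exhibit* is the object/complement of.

sign

Pre-movement form: The committee may intend to sign which exhibit on Thursday.
'which exhibit' is the direct object of 'sign'. Fronting leaves a gap immediately after 'sign':
Which exhibit may the committee intend to sign ___ on Thursday?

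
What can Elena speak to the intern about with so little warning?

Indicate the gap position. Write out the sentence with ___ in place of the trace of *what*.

In situ: Elena can speak to the intern about what with so little warning.
'what' is the object of the preposition 'about'. The gap is right after 'about'.

What can Elena speak to the intern about ___ with so little warning?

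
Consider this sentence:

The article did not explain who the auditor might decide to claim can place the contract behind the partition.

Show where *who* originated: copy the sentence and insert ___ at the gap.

The article did not explain who the auditor might decide to claim ___ can place the contract behind the partition.

Underlying clause: The auditor might decide to claim who can place the contract behind the partition.
The filler 'who' is interpreted as the subject of the clause embedded under 'claim'. The gap is right after 'claim'.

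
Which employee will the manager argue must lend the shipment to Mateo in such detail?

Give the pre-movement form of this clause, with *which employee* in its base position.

The manager will argue which employee must lend the shipment to Mateo in such detail.

'which employee' is the subject of the clause embedded under 'argue'. Fronting leaves a gap immediately after 'argue':
Which employee will the manager argue ___ must lend the shipment to Mateo in such detail?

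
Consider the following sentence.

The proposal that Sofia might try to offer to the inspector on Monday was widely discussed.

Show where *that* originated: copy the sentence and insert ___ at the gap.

The proposal that Sofia might try to offer ___ to the inspector on Monday was widely discussed.

The filler 'that' is interpreted as the direct object of 'offer'. The gap is right after 'offer'.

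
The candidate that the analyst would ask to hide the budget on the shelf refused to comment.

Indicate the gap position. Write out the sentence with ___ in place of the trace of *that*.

'that' is the direct object of 'ask'. The gap is right after 'ask'.

The candidate that the analyst would ask ___ to hide the budget on the shelf refused to comment.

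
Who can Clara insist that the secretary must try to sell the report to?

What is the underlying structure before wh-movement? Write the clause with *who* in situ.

Clara can insist that the secretary must try to sell the report to who.

'who' functions as the object of the preposition 'to' (recipient of 'sell'). It moves to the left edge, and the trace sits right after 'to':
Who can Clara insist that the secretary must try to sell the report to ___?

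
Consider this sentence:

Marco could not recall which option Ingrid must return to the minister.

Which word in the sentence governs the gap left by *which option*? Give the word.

Underlying clause: Ingrid must return which option to the minister.
The filler 'which option' is interpreted as the direct object of 'return'. It moves to the left edge, and the trace sits right after 'return':
Marco could not recall which option Ingrid must return ___ to the minister.

return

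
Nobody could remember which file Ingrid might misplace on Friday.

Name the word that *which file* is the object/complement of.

Underlying clause: Ingrid might misplace which file on Friday.
The filler 'which file' is interpreted as the direct object of 'misplace'. Wh-movement fronts it, leaving a gap right after 'misplace':
Nobody could remember which file Ingrid might misplace ___ on Friday.

misplace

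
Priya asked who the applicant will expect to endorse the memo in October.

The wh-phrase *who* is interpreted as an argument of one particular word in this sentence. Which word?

expect

Before movement: The applicant will expect who to endorse the memo in October.
'who' functions as the direct object of 'expect'. Wh-movement fronts it, leaving a gap right after 'expect':
Priya asked who the applicant will expect ___ to endorse the memo in October.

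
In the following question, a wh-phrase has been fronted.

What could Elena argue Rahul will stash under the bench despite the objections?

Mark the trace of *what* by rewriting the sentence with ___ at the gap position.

Before movement: Elena could argue Rahul will stash what under the bench despite the objections.
'what' functions as the direct object of 'stash'. The gap is right after 'stash'.

What could Elena argue Rahul will stash ___ under the bench despite the objections?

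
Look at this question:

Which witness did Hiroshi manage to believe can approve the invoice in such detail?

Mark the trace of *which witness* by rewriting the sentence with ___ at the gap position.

Before movement: Hiroshi did manage to believe which witness can approve the invoice in such detail.
'which witness' functions as the subject of the clause embedded under 'believe'. The gap is right after 'believe'.

Which witness did Hiroshi manage to believe ___ can approve the invoice in such detail?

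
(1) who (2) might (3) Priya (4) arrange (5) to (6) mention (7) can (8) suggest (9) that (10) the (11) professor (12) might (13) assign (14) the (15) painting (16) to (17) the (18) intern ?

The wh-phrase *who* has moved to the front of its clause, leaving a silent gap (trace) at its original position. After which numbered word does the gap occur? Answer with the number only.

Pre-movement form: Priya might arrange to mention who can suggest that the professor might assign the painting to the intern.
'who' is the subject of the clause embedded under 'mention'. It moves to the left edge, and the trace sits right after 'mention':
Who might Priya arrange to mention ___ can suggest that the professor might assign the painting to the intern?
'mention' is word 6.

6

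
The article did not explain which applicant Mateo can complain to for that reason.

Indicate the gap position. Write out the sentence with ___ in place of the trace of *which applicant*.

Before movement: Mateo can complain to which applicant for that reason.
The filler 'which applicant' is interpreted as the object of the preposition 'to'. The gap is right after 'to'.

The article did not explain which applicant Mateo can complain to ___ for that reason.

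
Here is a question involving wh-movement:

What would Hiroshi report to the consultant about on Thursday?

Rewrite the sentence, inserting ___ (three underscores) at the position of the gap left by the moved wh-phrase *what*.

Pre-movement form: Hiroshi would report to the consultant about what on Thursday.
'what' is the object of the preposition 'about'. The gap is right after 'about'.

What would Hiroshi report to the consultant about ___ on Thursday?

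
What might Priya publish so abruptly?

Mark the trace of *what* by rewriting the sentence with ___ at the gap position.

Underlying clause: Priya might publish what so abruptly.
'what' is the direct object of 'publish'. The gap is right after 'publish'.

What might Priya publish ___ so abruptly?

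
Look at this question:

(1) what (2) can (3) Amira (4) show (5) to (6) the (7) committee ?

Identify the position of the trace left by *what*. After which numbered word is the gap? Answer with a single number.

4

In situ: Amira can show what to the committee.
'what' functions as the direct object of 'show'. It moves to the left edge, and the trace sits right after 'show':
What can Amira show ___ to the committee?
'show' is word 4.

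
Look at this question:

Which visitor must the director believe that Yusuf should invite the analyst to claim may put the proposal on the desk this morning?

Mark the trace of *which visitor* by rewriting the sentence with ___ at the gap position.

Which visitor must the director believe that Yusuf should invite the analyst to claim ___ may put the proposal on the desk this morning?

Before movement: The director must believe that Yusuf should invite the analyst to claim which visitor may put the proposal on the desk this morning.
'which visitor' functions as the subject of the clause embedded under 'claim'. The gap is right after 'claim'.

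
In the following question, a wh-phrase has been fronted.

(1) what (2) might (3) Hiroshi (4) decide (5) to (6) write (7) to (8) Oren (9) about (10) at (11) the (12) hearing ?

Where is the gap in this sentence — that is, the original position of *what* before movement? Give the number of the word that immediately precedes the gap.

Before movement: Hiroshi might decide to write to Oren about what at the hearing.
'what' functions as the object of the preposition 'about'. Wh-movement fronts it, leaving a gap right after 'about':
What might Hiroshi decide to write to Oren about ___ at the hearing?
'about' is word 9.

9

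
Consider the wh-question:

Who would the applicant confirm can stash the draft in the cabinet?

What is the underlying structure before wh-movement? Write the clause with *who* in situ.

The filler 'who' is interpreted as the subject of the clause embedded under 'confirm'. Fronting leaves a gap immediately after 'confirm':
Who would the applicant confirm ___ can stash the draft in the cabinet?

The applicant would confirm who can stash the draft in the cabinet.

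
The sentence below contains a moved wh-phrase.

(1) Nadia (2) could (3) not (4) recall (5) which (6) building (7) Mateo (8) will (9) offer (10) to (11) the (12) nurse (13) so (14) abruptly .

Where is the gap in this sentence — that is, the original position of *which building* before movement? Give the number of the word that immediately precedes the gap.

9

Before movement: Mateo will offer which building to the nurse so abruptly.
The filler 'which building' is interpreted as the direct object of 'offer'. Fronting leaves a gap immediately after 'offer':
Nadia could not recall which building Mateo will offer ___ to the nurse so abruptly.
'offer' is word 9.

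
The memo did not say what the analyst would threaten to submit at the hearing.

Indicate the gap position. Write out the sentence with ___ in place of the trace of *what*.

The memo did not say what the analyst would threaten to submit ___ at the hearing.

Underlying clause: The analyst would threaten to submit what at the hearing.
'what' is the direct object of 'submit'. The gap is right after 'submit'.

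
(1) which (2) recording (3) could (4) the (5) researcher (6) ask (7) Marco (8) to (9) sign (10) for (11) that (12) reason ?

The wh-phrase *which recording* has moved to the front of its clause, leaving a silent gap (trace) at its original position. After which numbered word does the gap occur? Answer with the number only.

Pre-movement form: The researcher could ask Marco to sign which recording for that reason.
The filler 'which recording' is interpreted as the direct object of 'sign'. Fronting leaves a gap immediately after 'sign':
Which recording could the researcher ask Marco to sign ___ for that reason?
'sign' is word 9.

9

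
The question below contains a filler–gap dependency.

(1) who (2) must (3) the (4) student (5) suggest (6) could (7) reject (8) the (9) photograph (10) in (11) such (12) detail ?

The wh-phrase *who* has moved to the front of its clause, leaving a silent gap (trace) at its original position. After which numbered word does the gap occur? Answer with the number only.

5

Before movement: The student must suggest who could reject the photograph in such detail.
'who' functions as the subject of the clause embedded under 'suggest'. Fronting leaves a gap immediately after 'suggest':
Who must the student suggest ___ could reject the photograph in such detail?
'suggest' is word 5.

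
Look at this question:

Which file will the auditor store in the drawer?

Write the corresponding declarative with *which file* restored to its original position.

The auditor will store which file in the drawer.

'which file' is the direct object of 'store'. Wh-movement fronts it, leaving a gap right after 'store':
Which file will the auditor store ___ in the drawer?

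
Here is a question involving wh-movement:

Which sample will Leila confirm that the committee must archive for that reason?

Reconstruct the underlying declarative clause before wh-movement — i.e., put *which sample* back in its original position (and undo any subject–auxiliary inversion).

Leila will confirm that the committee must archive which sample for that reason.

'which sample' functions as the direct object of 'archive'. Fronting leaves a gap immediately after 'archive':
Which sample will Leila confirm that the committee must archive ___ for that reason?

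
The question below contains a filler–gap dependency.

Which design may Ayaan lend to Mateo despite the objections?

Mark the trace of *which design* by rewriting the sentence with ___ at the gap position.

Underlying clause: Ayaan may lend which design to Mateo despite the objections.
The filler 'which design' is interpreted as the direct object of 'lend'. The gap is right after 'lend'.

Which design may Ayaan lend ___ to Mateo despite the objections?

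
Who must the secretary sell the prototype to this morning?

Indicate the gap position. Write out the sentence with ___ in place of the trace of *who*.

Before movement: The secretary must sell the prototype to who this morning.
'who' is the object of the preposition 'to' (recipient of 'sell'). The gap is right after 'to'.

Who must the secretary sell the prototype to ___ this morning?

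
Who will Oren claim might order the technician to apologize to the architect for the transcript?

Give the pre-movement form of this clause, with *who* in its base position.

Oren will claim who might order the technician to apologize to the architect for the transcript.

'who' is the subject of the clause embedded under 'claim'. Wh-movement fronts it, leaving a gap right after 'claim':
Who will Oren claim ___ might order the technician to apologize to the architect for the transcript?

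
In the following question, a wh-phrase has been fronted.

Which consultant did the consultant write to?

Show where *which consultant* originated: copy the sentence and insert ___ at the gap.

Pre-movement form: The consultant did write to which consultant.
The filler 'which consultant' is interpreted as the object of the preposition 'to'. The gap is right after 'to'.

Which consultant did the consultant write to ___?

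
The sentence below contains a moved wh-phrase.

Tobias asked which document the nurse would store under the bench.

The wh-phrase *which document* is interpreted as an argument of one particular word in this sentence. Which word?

store

Pre-movement form: The nurse would store which document under the bench.
The filler 'which document' is interpreted as the direct object of 'store'. Wh-movement fronts it, leaving a gap right after 'store':
Tobias asked which document the nurse would store ___ under the bench.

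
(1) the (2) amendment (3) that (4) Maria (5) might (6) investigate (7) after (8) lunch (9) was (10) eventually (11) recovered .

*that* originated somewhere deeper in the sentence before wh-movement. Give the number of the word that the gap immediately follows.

6

The filler 'that' is interpreted as the direct object of 'investigate'. It moves to the left edge, and the trace sits right after 'investigate':
The amendment that Maria might investigate ___ after lunch was eventually recovered.
'investigate' is word 6.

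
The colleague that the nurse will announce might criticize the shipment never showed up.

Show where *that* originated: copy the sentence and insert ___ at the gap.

The colleague that the nurse will announce ___ might criticize the shipment never showed up.

'that' is the subject of the clause embedded under 'announce'. The gap is right after 'announce'.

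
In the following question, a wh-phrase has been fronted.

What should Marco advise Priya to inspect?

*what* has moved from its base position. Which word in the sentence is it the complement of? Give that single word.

Pre-movement form: Marco should advise Priya to inspect what.
The filler 'what' is interpreted as the direct object of 'inspect'. Fronting leaves a gap immediately after 'inspect':
What should Marco advise Priya to inspect ___?

inspect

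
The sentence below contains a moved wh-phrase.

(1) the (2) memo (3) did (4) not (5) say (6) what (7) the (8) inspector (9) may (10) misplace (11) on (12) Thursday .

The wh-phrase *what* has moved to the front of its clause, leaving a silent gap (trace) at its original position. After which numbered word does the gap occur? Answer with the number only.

Underlying clause: The inspector may misplace what on Thursday.
'what' functions as the direct object of 'misplace'. It moves to the left edge, and the trace sits right after 'misplace':
The memo did not say what the inspector may misplace ___ on Thursday.
'misplace' is word 10.

10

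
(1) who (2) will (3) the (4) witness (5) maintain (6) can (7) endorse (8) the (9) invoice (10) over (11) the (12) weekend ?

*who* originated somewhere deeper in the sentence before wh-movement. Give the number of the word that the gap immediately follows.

Underlying clause: The witness will maintain who can endorse the invoice over the weekend.
The filler 'who' is interpreted as the subject of the clause embedded under 'maintain'. It moves to the left edge, and the trace sits right after 'maintain':
Who will the witness maintain ___ can endorse the invoice over the weekend?
'maintain' is word 5.

5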